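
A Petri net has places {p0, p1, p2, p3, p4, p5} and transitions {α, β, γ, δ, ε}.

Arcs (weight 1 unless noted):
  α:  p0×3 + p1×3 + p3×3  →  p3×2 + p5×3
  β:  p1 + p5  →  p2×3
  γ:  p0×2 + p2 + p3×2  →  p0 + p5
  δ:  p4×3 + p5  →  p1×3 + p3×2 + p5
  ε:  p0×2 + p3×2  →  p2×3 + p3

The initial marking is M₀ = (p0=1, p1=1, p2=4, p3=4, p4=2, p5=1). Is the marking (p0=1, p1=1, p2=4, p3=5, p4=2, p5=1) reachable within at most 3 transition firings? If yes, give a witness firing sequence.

depth 0: 1 marking
depth 1: 2 markings reached so far
depth 2: 2 markings reached so far
(frontier empty at depth 2; search complete)
target is not among the 2 markings reachable within 3 steps

NO — not reachable within 3 firings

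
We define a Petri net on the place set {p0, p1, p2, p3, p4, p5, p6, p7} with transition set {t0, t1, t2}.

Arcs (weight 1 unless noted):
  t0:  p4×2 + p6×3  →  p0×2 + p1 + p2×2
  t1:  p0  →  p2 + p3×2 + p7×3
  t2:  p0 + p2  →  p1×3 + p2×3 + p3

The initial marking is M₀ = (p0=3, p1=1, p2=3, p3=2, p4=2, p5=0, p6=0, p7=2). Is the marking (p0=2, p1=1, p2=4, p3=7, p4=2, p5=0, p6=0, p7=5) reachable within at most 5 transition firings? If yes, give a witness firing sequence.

depth 0: 1 marking
depth 1: 3 markings reached so far
depth 2: 6 markings reached so far
depth 3: 10 markings reached so far
depth 4: 10 markings reached so far
(frontier empty at depth 4; search complete)
target is not among the 10 markings reachable within 5 steps

NO — not reachable within 5 firings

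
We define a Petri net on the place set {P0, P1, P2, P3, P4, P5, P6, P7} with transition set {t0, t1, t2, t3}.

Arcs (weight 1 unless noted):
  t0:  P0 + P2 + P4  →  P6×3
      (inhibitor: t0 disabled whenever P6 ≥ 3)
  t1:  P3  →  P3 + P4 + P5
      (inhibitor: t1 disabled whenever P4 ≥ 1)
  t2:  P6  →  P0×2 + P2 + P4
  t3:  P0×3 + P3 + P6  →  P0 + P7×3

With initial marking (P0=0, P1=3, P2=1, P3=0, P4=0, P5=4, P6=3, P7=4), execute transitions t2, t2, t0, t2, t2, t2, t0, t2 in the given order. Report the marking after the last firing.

(P0=10, P1=3, P2=5, P3=0, P4=4, P5=4, P6=3, P7=4)

step 1: fire t2:  (P0=0, P1=3, P2=1, P3=0, P4=0, P5=4, P6=3, P7=4) → (P0=2, P1=3, P2=2, P3=0, P4=1, P5=4, P6=2, P7=4)
step 2: fire t2:  (P0=2, P1=3, P2=2, P3=0, P4=1, P5=4, P6=2, P7=4) → (P0=4, P1=3, P2=3, P3=0, P4=2, P5=4, P6=1, P7=4)
step 3: fire t0:  (P0=4, P1=3, P2=3, P3=0, P4=2, P5=4, P6=1, P7=4) → (P0=3, P1=3, P2=2, P3=0, P4=1, P5=4, P6=4, P7=4)
step 4: fire t2:  (P0=3, P1=3, P2=2, P3=0, P4=1, P5=4, P6=4, P7=4) → (P0=5, P1=3, P2=3, P3=0, P4=2, P5=4, P6=3, P7=4)
step 5: fire t2:  (P0=5, P1=3, P2=3, P3=0, P4=2, P5=4, P6=3, P7=4) → (P0=7, P1=3, P2=4, P3=0, P4=3, P5=4, P6=2, P7=4)
step 6: fire t2:  (P0=7, P1=3, P2=4, P3=0, P4=3, P5=4, P6=2, P7=4) → (P0=9, P1=3, P2=5, P3=0, P4=4, P5=4, P6=1, P7=4)
step 7: fire t0:  (P0=9, P1=3, P2=5, P3=0, P4=4, P5=4, P6=1, P7=4) → (P0=8, P1=3, P2=4, P3=0, P4=3, P5=4, P6=4, P7=4)
step 8: fire t2:  (P0=8, P1=3, P2=4, P3=0, P4=3, P5=4, P6=4, P7=4) → (P0=10, P1=3, P2=5, P3=0, P4=4, P5=4, P6=3, P7=4)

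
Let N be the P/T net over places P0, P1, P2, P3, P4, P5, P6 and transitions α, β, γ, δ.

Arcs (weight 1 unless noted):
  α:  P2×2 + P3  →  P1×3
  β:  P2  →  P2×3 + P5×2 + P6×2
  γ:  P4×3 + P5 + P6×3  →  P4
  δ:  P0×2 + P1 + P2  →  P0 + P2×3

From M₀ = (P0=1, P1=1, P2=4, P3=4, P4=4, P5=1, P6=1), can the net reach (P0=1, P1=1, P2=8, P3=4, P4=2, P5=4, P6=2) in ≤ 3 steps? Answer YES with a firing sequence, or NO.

step 1: fire β:  (P0=1, P1=1, P2=4, P3=4, P4=4, P5=1, P6=1) → (P0=1, P1=1, P2=6, P3=4, P4=4, P5=3, P6=3)
step 2: fire β:  (P0=1, P1=1, P2=6, P3=4, P4=4, P5=3, P6=3) → (P0=1, P1=1, P2=8, P3=4, P4=4, P5=5, P6=5)
step 3: fire γ:  (P0=1, P1=1, P2=8, P3=4, P4=4, P5=5, P6=5) → (P0=1, P1=1, P2=8, P3=4, P4=2, P5=4, P6=2)

YES — reachable via ⟨β, β, γ⟩ (3 firings)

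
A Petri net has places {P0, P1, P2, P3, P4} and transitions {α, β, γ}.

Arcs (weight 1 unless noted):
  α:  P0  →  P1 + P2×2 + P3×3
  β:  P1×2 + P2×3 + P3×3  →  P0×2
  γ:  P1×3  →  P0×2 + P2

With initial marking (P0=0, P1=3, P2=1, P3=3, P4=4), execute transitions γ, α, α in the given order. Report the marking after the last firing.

step 1: fire γ:  (P0=0, P1=3, P2=1, P3=3, P4=4) → (P0=2, P1=0, P2=2, P3=3, P4=4)
step 2: fire α:  (P0=2, P1=0, P2=2, P3=3, P4=4) → (P0=1, P1=1, P2=4, P3=6, P4=4)
step 3: fire α:  (P0=1, P1=1, P2=4, P3=6, P4=4) → (P0=0, P1=2, P2=6, P3=9, P4=4)

(P0=0, P1=2, P2=6, P3=9, P4=4)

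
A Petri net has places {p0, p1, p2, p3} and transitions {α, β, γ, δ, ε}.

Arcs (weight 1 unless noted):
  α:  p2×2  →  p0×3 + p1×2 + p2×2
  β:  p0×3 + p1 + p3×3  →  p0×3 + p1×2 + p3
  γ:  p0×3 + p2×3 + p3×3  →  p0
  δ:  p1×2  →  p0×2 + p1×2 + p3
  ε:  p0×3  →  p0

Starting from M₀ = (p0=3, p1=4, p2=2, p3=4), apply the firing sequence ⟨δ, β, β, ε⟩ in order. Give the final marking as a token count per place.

step 1: fire δ:  (p0=3, p1=4, p2=2, p3=4) → (p0=5, p1=4, p2=2, p3=5)
step 2: fire β:  (p0=5, p1=4, p2=2, p3=5) → (p0=5, p1=5, p2=2, p3=3)
step 3: fire β:  (p0=5, p1=5, p2=2, p3=3) → (p0=5, p1=6, p2=2, p3=1)
step 4: fire ε:  (p0=5, p1=6, p2=2, p3=1) → (p0=3, p1=6, p2=2, p3=1)

(p0=3, p1=6, p2=2, p3=1)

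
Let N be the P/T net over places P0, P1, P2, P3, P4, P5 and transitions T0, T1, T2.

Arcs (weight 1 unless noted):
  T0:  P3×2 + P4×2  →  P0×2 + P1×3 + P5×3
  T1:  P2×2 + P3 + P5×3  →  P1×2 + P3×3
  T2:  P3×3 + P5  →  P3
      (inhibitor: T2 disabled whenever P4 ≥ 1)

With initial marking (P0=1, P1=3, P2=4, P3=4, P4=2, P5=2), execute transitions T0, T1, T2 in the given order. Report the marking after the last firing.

step 1: fire T0:  (P0=1, P1=3, P2=4, P3=4, P4=2, P5=2) → (P0=3, P1=6, P2=4, P3=2, P4=0, P5=5)
step 2: fire T1:  (P0=3, P1=6, P2=4, P3=2, P4=0, P5=5) → (P0=3, P1=8, P2=2, P3=4, P4=0, P5=2)
step 3: fire T2:  (P0=3, P1=8, P2=2, P3=4, P4=0, P5=2) → (P0=3, P1=8, P2=2, P3=2, P4=0, P5=1)

(P0=3, P1=8, P2=2, P3=2, P4=0, P5=1)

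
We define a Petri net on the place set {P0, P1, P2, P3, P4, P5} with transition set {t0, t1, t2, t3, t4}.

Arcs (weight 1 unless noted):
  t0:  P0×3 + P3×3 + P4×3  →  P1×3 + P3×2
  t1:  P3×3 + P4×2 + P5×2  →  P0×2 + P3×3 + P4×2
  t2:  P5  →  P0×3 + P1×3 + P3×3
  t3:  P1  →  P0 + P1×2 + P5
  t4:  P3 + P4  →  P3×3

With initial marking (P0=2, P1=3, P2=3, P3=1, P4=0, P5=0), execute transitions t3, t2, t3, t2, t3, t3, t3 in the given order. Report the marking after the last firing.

(P0=13, P1=14, P2=3, P3=7, P4=0, P5=3)

step 1: fire t3:  (P0=2, P1=3, P2=3, P3=1, P4=0, P5=0) → (P0=3, P1=4, P2=3, P3=1, P4=0, P5=1)
step 2: fire t2:  (P0=3, P1=4, P2=3, P3=1, P4=0, P5=1) → (P0=6, P1=7, P2=3, P3=4, P4=0, P5=0)
step 3: fire t3:  (P0=6, P1=7, P2=3, P3=4, P4=0, P5=0) → (P0=7, P1=8, P2=3, P3=4, P4=0, P5=1)
step 4: fire t2:  (P0=7, P1=8, P2=3, P3=4, P4=0, P5=1) → (P0=10, P1=11, P2=3, P3=7, P4=0, P5=0)
step 5: fire t3:  (P0=10, P1=11, P2=3, P3=7, P4=0, P5=0) → (P0=11, P1=12, P2=3, P3=7, P4=0, P5=1)
step 6: fire t3:  (P0=11, P1=12, P2=3, P3=7, P4=0, P5=1) → (P0=12, P1=13, P2=3, P3=7, P4=0, P5=2)
step 7: fire t3:  (P0=12, P1=13, P2=3, P3=7, P4=0, P5=2) → (P0=13, P1=14, P2=3, P3=7, P4=0, P5=3)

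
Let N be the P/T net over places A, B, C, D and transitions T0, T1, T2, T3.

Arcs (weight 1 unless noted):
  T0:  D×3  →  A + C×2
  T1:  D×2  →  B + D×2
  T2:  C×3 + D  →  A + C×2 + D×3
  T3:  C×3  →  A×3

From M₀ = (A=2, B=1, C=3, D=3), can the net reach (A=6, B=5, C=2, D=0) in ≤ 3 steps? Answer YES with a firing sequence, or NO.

NO — not reachable within 3 firings

depth 0: 1 marking
depth 1: 5 markings reached so far
depth 2: 11 markings reached so far
depth 3: 19 markings reached so far
target is not among the 19 markings reachable within 3 steps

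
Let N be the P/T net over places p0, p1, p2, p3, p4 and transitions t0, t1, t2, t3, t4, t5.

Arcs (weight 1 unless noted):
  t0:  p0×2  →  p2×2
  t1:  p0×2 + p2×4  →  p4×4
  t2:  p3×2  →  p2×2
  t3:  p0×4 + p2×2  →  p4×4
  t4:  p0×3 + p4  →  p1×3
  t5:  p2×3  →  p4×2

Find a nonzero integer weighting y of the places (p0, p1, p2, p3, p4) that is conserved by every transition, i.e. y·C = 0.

Incidence matrix C (rows=places, cols=transitions):
       t0   t1   t2   t3   t4   t5
   p0  -2   -2    0   -4   -3    0
   p1   0    0    0    0    3    0
   p2   2   -4    2   -2    0   -3
   p3   0    0   -2    0    0    0
   p4   0    4    0    4   -1    2

Candidate y = [2, 3, 2, 2, 3]; check y·C column-wise:
  col t0: 2·-2 + 3·0 + 2·2 + 2·0 + 3·0 = 0
  col t1: 2·-2 + 3·0 + 2·-4 + 2·0 + 3·4 = 0
  col t2: 2·0 + 3·0 + 2·2 + 2·-2 + 3·0 = 0
  col t3: 2·-4 + 3·0 + 2·-2 + 2·0 + 3·4 = 0
  col t4: 2·-3 + 3·3 + 2·0 + 2·0 + 3·-1 = 0
  col t5: 2·0 + 3·0 + 2·-3 + 2·0 + 3·2 = 0

y = (p0:2, p1:3, p2:2, p3:2, p4:3)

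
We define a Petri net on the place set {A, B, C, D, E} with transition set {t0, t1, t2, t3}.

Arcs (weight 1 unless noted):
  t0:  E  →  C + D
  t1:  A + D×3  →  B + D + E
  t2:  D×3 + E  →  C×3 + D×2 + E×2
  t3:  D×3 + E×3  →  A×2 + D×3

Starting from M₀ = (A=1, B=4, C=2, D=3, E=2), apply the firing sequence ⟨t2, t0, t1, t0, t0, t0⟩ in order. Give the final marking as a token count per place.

(A=0, B=5, C=9, D=4, E=0)

step 1: fire t2:  (A=1, B=4, C=2, D=3, E=2) → (A=1, B=4, C=5, D=2, E=3)
step 2: fire t0:  (A=1, B=4, C=5, D=2, E=3) → (A=1, B=4, C=6, D=3, E=2)
step 3: fire t1:  (A=1, B=4, C=6, D=3, E=2) → (A=0, B=5, C=6, D=1, E=3)
step 4: fire t0:  (A=0, B=5, C=6, D=1, E=3) → (A=0, B=5, C=7, D=2, E=2)
step 5: fire t0:  (A=0, B=5, C=7, D=2, E=2) → (A=0, B=5, C=8, D=3, E=1)
step 6: fire t0:  (A=0, B=5, C=8, D=3, E=1) → (A=0, B=5, C=9, D=4, E=0)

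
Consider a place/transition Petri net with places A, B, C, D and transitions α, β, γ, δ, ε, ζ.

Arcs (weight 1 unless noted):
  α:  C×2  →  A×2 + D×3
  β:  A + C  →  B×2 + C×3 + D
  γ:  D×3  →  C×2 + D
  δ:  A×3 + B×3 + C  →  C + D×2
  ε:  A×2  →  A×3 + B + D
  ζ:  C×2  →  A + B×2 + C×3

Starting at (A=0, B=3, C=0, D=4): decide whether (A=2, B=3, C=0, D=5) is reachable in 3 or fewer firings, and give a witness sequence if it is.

YES — reachable via ⟨γ, α⟩ (2 firings)

step 1: fire γ:  (A=0, B=3, C=0, D=4) → (A=0, B=3, C=2, D=2)
step 2: fire α:  (A=0, B=3, C=2, D=2) → (A=2, B=3, C=0, D=5)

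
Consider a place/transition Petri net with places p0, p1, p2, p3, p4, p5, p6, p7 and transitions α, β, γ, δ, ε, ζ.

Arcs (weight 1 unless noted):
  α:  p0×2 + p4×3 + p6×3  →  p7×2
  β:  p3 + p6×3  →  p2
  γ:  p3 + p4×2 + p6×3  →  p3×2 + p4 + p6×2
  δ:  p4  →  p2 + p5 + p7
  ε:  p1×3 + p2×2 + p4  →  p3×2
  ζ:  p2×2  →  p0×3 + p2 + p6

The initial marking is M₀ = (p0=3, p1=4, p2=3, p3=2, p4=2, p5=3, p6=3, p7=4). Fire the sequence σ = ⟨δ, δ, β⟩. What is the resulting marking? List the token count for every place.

step 1: fire δ:  (p0=3, p1=4, p2=3, p3=2, p4=2, p5=3, p6=3, p7=4) → (p0=3, p1=4, p2=4, p3=2, p4=1, p5=4, p6=3, p7=5)
step 2: fire δ:  (p0=3, p1=4, p2=4, p3=2, p4=1, p5=4, p6=3, p7=5) → (p0=3, p1=4, p2=5, p3=2, p4=0, p5=5, p6=3, p7=6)
step 3: fire β:  (p0=3, p1=4, p2=5, p3=2, p4=0, p5=5, p6=3, p7=6) → (p0=3, p1=4, p2=6, p3=1, p4=0, p5=5, p6=0, p7=6)

(p0=3, p1=4, p2=6, p3=1, p4=0, p5=5, p6=0, p7=6)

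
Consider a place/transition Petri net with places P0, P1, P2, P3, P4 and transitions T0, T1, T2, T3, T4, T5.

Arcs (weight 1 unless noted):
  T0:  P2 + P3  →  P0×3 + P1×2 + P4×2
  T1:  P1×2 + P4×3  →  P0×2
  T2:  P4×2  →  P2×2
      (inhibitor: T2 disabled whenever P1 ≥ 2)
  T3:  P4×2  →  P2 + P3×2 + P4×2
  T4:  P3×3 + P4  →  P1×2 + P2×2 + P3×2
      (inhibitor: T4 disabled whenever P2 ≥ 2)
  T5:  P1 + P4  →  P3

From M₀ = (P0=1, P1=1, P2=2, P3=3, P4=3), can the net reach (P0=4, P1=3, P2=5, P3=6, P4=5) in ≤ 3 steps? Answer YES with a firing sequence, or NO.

NO — not reachable within 3 firings

depth 0: 1 marking
depth 1: 5 markings reached so far
depth 2: 14 markings reached so far
depth 3: 31 markings reached so far
target is not among the 31 markings reachable within 3 steps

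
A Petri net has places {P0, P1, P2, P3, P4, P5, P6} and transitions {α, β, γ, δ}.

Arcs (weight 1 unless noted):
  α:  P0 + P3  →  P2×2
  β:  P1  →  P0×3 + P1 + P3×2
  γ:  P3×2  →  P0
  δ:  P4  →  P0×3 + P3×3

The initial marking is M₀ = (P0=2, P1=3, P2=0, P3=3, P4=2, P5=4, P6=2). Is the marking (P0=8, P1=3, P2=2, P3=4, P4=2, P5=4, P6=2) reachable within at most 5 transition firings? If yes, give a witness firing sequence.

step 1: fire α:  (P0=2, P1=3, P2=0, P3=3, P4=2, P5=4, P6=2) → (P0=1, P1=3, P2=2, P3=2, P4=2, P5=4, P6=2)
step 2: fire β:  (P0=1, P1=3, P2=2, P3=2, P4=2, P5=4, P6=2) → (P0=4, P1=3, P2=2, P3=4, P4=2, P5=4, P6=2)
step 3: fire β:  (P0=4, P1=3, P2=2, P3=4, P4=2, P5=4, P6=2) → (P0=7, P1=3, P2=2, P3=6, P4=2, P5=4, P6=2)
step 4: fire γ:  (P0=7, P1=3, P2=2, P3=6, P4=2, P5=4, P6=2) → (P0=8, P1=3, P2=2, P3=4, P4=2, P5=4, P6=2)

YES — reachable via ⟨α, β, β, γ⟩ (4 firings)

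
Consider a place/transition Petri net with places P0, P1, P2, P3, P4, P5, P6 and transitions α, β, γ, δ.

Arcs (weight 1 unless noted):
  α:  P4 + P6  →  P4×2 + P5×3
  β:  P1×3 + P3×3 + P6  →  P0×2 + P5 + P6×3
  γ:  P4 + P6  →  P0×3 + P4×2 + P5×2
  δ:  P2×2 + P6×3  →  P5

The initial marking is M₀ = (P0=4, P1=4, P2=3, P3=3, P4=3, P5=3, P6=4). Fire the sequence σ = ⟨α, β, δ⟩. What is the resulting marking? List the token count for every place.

(P0=6, P1=1, P2=1, P3=0, P4=4, P5=8, P6=2)

step 1: fire α:  (P0=4, P1=4, P2=3, P3=3, P4=3, P5=3, P6=4) → (P0=4, P1=4, P2=3, P3=3, P4=4, P5=6, P6=3)
step 2: fire β:  (P0=4, P1=4, P2=3, P3=3, P4=4, P5=6, P6=3) → (P0=6, P1=1, P2=3, P3=0, P4=4, P5=7, P6=5)
step 3: fire δ:  (P0=6, P1=1, P2=3, P3=0, P4=4, P5=7, P6=5) → (P0=6, P1=1, P2=1, P3=0, P4=4, P5=8, P6=2)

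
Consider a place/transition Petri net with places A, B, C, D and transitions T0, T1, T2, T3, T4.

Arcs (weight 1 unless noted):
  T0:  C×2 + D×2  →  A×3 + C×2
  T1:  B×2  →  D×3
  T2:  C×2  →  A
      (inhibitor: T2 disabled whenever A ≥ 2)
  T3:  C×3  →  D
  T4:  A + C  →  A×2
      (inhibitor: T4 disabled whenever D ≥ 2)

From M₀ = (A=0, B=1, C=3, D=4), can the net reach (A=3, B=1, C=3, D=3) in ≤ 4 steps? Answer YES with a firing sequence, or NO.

NO — not reachable within 4 firings

depth 0: 1 marking
depth 1: 4 markings reached so far
depth 2: 6 markings reached so far
depth 3: 8 markings reached so far
depth 4: 9 markings reached so far
target is not among the 9 markings reachable within 4 steps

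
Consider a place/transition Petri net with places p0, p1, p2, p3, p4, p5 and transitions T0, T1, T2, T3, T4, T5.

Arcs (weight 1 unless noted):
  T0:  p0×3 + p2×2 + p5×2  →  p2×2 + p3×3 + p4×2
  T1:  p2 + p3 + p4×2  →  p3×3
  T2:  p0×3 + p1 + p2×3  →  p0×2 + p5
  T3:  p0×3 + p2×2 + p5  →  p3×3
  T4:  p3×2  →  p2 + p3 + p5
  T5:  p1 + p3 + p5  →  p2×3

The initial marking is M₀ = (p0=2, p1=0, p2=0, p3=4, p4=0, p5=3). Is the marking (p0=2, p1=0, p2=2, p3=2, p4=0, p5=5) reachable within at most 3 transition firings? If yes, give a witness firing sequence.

step 1: fire T4:  (p0=2, p1=0, p2=0, p3=4, p4=0, p5=3) → (p0=2, p1=0, p2=1, p3=3, p4=0, p5=4)
step 2: fire T4:  (p0=2, p1=0, p2=1, p3=3, p4=0, p5=4) → (p0=2, p1=0, p2=2, p3=2, p4=0, p5=5)

YES — reachable via ⟨T4, T4⟩ (2 firings)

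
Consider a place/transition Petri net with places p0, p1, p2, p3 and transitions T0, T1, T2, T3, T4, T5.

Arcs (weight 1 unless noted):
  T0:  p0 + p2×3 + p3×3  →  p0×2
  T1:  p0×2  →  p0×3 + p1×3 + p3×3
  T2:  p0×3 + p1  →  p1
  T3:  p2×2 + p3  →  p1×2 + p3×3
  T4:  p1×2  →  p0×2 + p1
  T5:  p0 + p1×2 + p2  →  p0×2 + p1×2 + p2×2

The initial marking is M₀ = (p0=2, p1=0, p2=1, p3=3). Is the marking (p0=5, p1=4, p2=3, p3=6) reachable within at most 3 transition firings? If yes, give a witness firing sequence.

depth 0: 1 marking
depth 1: 2 markings reached so far
depth 2: 6 markings reached so far
depth 3: 16 markings reached so far
target is not among the 16 markings reachable within 3 steps

NO — not reachable within 3 firings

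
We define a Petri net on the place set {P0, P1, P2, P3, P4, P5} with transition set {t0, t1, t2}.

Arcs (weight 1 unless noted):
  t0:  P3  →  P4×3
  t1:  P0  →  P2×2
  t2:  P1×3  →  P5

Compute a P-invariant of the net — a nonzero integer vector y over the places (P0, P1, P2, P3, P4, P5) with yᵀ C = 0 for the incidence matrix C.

Incidence matrix C (rows=places, cols=transitions):
       t0   t1   t2
   P0   0   -1    0
   P1   0    0   -3
   P2   0    2    0
   P3  -1    0    0
   P4   3    0    0
   P5   0    0    1

Candidate y = [2, 0, 1, 0, 0, 0]; check y·C column-wise:
  col t0: 2·0 + 1·0 + 0·-1 + 0·3 = 0
  col t1: 2·-1 + 1·2 = 0
  col t2: 2·0 + 0·-3 + 1·0 + 0·1 = 0

y = (P0:2, P1:0, P2:1, P3:0, P4:0, P5:0)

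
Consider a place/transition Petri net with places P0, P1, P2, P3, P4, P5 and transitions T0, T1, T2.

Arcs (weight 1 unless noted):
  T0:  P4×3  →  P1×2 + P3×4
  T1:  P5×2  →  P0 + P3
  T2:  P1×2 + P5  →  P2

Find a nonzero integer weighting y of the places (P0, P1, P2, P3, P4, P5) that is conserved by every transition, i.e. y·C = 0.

y = (P0:1, P1:2, P2:4, P3:-1, P4:0, P5:0)

Incidence matrix C (rows=places, cols=transitions):
       T0   T1   T2
   P0   0    1    0
   P1   2    0   -2
   P2   0    0    1
   P3   4    1    0
   P4  -3    0    0
   P5   0   -2   -1

Candidate y = [1, 2, 4, -1, 0, 0]; check y·C column-wise:
  col T0: 1·0 + 2·2 + 4·0 + -1·4 + 0·-3 = 0
  col T1: 1·1 + 2·0 + 4·0 + -1·1 + 0·-2 = 0
  col T2: 1·0 + 2·-2 + 4·1 + -1·0 + 0·-1 = 0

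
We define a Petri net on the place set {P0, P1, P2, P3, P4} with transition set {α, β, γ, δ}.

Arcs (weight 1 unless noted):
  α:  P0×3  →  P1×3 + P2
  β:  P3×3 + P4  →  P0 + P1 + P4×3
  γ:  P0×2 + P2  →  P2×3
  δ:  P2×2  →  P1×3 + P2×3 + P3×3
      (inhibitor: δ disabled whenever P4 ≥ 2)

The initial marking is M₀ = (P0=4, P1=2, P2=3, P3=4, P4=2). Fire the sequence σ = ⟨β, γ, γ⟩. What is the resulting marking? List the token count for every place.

(P0=1, P1=3, P2=7, P3=1, P4=4)

step 1: fire β:  (P0=4, P1=2, P2=3, P3=4, P4=2) → (P0=5, P1=3, P2=3, P3=1, P4=4)
step 2: fire γ:  (P0=5, P1=3, P2=3, P3=1, P4=4) → (P0=3, P1=3, P2=5, P3=1, P4=4)
step 3: fire γ:  (P0=3, P1=3, P2=5, P3=1, P4=4) → (P0=1, P1=3, P2=7, P3=1, P4=4)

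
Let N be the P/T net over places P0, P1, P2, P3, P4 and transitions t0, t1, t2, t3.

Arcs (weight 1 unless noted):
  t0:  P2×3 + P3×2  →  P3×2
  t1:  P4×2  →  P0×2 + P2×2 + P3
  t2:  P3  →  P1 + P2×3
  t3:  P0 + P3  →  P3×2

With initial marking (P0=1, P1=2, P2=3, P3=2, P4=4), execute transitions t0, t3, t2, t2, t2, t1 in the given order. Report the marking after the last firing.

step 1: fire t0:  (P0=1, P1=2, P2=3, P3=2, P4=4) → (P0=1, P1=2, P2=0, P3=2, P4=4)
step 2: fire t3:  (P0=1, P1=2, P2=0, P3=2, P4=4) → (P0=0, P1=2, P2=0, P3=3, P4=4)
step 3: fire t2:  (P0=0, P1=2, P2=0, P3=3, P4=4) → (P0=0, P1=3, P2=3, P3=2, P4=4)
step 4: fire t2:  (P0=0, P1=3, P2=3, P3=2, P4=4) → (P0=0, P1=4, P2=6, P3=1, P4=4)
step 5: fire t2:  (P0=0, P1=4, P2=6, P3=1, P4=4) → (P0=0, P1=5, P2=9, P3=0, P4=4)
step 6: fire t1:  (P0=0, P1=5, P2=9, P3=0, P4=4) → (P0=2, P1=5, P2=11, P3=1, P4=2)

(P0=2, P1=5, P2=11, P3=1, P4=2)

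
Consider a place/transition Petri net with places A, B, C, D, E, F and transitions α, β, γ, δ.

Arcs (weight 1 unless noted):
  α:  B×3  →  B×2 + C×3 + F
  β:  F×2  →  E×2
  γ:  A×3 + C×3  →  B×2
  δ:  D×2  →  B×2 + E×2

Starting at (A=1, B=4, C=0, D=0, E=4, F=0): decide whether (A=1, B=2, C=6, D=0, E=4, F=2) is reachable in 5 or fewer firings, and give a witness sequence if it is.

step 1: fire α:  (A=1, B=4, C=0, D=0, E=4, F=0) → (A=1, B=3, C=3, D=0, E=4, F=1)
step 2: fire α:  (A=1, B=3, C=3, D=0, E=4, F=1) → (A=1, B=2, C=6, D=0, E=4, F=2)

YES — reachable via ⟨α, α⟩ (2 firings)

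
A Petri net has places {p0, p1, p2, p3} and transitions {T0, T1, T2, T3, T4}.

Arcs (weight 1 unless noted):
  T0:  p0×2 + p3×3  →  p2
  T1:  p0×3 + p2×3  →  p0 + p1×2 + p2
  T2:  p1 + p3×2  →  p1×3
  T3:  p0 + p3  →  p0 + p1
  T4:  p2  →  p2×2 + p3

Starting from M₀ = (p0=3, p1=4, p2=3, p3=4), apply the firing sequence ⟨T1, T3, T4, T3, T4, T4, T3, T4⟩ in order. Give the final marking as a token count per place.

(p0=1, p1=9, p2=5, p3=5)

step 1: fire T1:  (p0=3, p1=4, p2=3, p3=4) → (p0=1, p1=6, p2=1, p3=4)
step 2: fire T3:  (p0=1, p1=6, p2=1, p3=4) → (p0=1, p1=7, p2=1, p3=3)
step 3: fire T4:  (p0=1, p1=7, p2=1, p3=3) → (p0=1, p1=7, p2=2, p3=4)
step 4: fire T3:  (p0=1, p1=7, p2=2, p3=4) → (p0=1, p1=8, p2=2, p3=3)
step 5: fire T4:  (p0=1, p1=8, p2=2, p3=3) → (p0=1, p1=8, p2=3, p3=4)
step 6: fire T4:  (p0=1, p1=8, p2=3, p3=4) → (p0=1, p1=8, p2=4, p3=5)
step 7: fire T3:  (p0=1, p1=8, p2=4, p3=5) → (p0=1, p1=9, p2=4, p3=4)
step 8: fire T4:  (p0=1, p1=9, p2=4, p3=4) → (p0=1, p1=9, p2=5, p3=5)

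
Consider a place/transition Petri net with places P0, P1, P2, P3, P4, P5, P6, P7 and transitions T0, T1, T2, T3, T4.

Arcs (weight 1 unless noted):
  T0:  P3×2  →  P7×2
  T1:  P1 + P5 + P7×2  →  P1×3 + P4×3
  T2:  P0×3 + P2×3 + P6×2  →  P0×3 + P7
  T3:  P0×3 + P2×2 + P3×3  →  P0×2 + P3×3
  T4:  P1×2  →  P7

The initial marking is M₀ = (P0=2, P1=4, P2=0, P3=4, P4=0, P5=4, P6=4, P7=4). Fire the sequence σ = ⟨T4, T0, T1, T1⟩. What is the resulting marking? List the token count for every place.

step 1: fire T4:  (P0=2, P1=4, P2=0, P3=4, P4=0, P5=4, P6=4, P7=4) → (P0=2, P1=2, P2=0, P3=4, P4=0, P5=4, P6=4, P7=5)
step 2: fire T0:  (P0=2, P1=2, P2=0, P3=4, P4=0, P5=4, P6=4, P7=5) → (P0=2, P1=2, P2=0, P3=2, P4=0, P5=4, P6=4, P7=7)
step 3: fire T1:  (P0=2, P1=2, P2=0, P3=2, P4=0, P5=4, P6=4, P7=7) → (P0=2, P1=4, P2=0, P3=2, P4=3, P5=3, P6=4, P7=5)
step 4: fire T1:  (P0=2, P1=4, P2=0, P3=2, P4=3, P5=3, P6=4, P7=5) → (P0=2, P1=6, P2=0, P3=2, P4=6, P5=2, P6=4, P7=3)

(P0=2, P1=6, P2=0, P3=2, P4=6, P5=2, P6=4, P7=3)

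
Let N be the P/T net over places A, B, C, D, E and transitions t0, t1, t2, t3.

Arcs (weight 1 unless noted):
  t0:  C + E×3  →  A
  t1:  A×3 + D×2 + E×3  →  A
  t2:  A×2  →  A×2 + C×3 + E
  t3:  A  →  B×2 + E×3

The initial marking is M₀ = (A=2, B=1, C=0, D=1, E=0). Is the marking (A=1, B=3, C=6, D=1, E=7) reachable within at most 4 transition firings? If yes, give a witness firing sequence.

NO — not reachable within 4 firings

depth 0: 1 marking
depth 1: 3 markings reached so far
depth 2: 6 markings reached so far
depth 3: 10 markings reached so far
depth 4: 16 markings reached so far
target is not among the 16 markings reachable within 4 steps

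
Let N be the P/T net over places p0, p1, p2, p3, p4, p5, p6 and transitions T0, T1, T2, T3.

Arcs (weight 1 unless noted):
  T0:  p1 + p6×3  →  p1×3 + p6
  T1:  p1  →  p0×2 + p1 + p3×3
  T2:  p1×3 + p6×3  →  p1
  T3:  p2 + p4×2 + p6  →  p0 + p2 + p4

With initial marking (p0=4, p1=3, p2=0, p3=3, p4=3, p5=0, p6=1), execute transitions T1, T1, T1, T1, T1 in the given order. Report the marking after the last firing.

step 1: fire T1:  (p0=4, p1=3, p2=0, p3=3, p4=3, p5=0, p6=1) → (p0=6, p1=3, p2=0, p3=6, p4=3, p5=0, p6=1)
step 2: fire T1:  (p0=6, p1=3, p2=0, p3=6, p4=3, p5=0, p6=1) → (p0=8, p1=3, p2=0, p3=9, p4=3, p5=0, p6=1)
step 3: fire T1:  (p0=8, p1=3, p2=0, p3=9, p4=3, p5=0, p6=1) → (p0=10, p1=3, p2=0, p3=12, p4=3, p5=0, p6=1)
step 4: fire T1:  (p0=10, p1=3, p2=0, p3=12, p4=3, p5=0, p6=1) → (p0=12, p1=3, p2=0, p3=15, p4=3, p5=0, p6=1)
step 5: fire T1:  (p0=12, p1=3, p2=0, p3=15, p4=3, p5=0, p6=1) → (p0=14, p1=3, p2=0, p3=18, p4=3, p5=0, p6=1)

(p0=14, p1=3, p2=0, p3=18, p4=3, p5=0, p6=1)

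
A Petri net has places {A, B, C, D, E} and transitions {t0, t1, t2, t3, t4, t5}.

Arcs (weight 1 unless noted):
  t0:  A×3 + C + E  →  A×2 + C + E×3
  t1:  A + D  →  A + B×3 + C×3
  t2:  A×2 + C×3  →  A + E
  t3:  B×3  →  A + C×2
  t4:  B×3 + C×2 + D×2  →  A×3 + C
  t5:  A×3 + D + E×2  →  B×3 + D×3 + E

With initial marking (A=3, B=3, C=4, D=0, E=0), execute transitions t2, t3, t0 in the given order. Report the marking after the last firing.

step 1: fire t2:  (A=3, B=3, C=4, D=0, E=0) → (A=2, B=3, C=1, D=0, E=1)
step 2: fire t3:  (A=2, B=3, C=1, D=0, E=1) → (A=3, B=0, C=3, D=0, E=1)
step 3: fire t0:  (A=3, B=0, C=3, D=0, E=1) → (A=2, B=0, C=3, D=0, E=3)

(A=2, B=0, C=3, D=0, E=3)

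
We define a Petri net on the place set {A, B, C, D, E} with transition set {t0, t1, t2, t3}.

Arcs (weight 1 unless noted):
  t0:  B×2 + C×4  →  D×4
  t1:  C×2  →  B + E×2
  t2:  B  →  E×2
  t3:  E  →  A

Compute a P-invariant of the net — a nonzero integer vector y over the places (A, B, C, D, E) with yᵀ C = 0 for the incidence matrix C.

y = (A:1, B:2, C:2, D:3, E:1)

Incidence matrix C (rows=places, cols=transitions):
       t0   t1   t2   t3
    A   0    0    0    1
    B  -2    1   -1    0
    C  -4   -2    0    0
    D   4    0    0    0
    E   0    2    2   -1

Candidate y = [1, 2, 2, 3, 1]; check y·C column-wise:
  col t0: 1·0 + 2·-2 + 2·-4 + 3·4 + 1·0 = 0
  col t1: 1·0 + 2·1 + 2·-2 + 3·0 + 1·2 = 0
  col t2: 1·0 + 2·-1 + 2·0 + 3·0 + 1·2 = 0
  col t3: 1·1 + 2·0 + 2·0 + 3·0 + 1·-1 = 0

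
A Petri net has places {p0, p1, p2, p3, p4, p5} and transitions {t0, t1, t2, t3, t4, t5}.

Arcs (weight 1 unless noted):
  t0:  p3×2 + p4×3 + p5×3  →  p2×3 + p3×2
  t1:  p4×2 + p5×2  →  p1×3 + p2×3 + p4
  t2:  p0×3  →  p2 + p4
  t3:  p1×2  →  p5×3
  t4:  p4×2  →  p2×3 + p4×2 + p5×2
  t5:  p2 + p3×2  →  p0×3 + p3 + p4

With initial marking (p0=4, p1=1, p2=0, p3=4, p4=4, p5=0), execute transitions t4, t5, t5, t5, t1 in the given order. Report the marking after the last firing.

step 1: fire t4:  (p0=4, p1=1, p2=0, p3=4, p4=4, p5=0) → (p0=4, p1=1, p2=3, p3=4, p4=4, p5=2)
step 2: fire t5:  (p0=4, p1=1, p2=3, p3=4, p4=4, p5=2) → (p0=7, p1=1, p2=2, p3=3, p4=5, p5=2)
step 3: fire t5:  (p0=7, p1=1, p2=2, p3=3, p4=5, p5=2) → (p0=10, p1=1, p2=1, p3=2, p4=6, p5=2)
step 4: fire t5:  (p0=10, p1=1, p2=1, p3=2, p4=6, p5=2) → (p0=13, p1=1, p2=0, p3=1, p4=7, p5=2)
step 5: fire t1:  (p0=13, p1=1, p2=0, p3=1, p4=7, p5=2) → (p0=13, p1=4, p2=3, p3=1, p4=6, p5=0)

(p0=13, p1=4, p2=3, p3=1, p4=6, p5=0)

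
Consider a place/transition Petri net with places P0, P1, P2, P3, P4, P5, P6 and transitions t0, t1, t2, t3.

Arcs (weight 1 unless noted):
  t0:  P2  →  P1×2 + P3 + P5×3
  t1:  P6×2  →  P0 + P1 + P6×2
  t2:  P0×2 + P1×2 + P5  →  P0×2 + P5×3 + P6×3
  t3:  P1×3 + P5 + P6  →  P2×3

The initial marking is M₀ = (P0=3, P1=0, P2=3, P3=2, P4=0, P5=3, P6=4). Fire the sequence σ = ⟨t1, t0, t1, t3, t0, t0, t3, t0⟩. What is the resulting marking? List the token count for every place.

step 1: fire t1:  (P0=3, P1=0, P2=3, P3=2, P4=0, P5=3, P6=4) → (P0=4, P1=1, P2=3, P3=2, P4=0, P5=3, P6=4)
step 2: fire t0:  (P0=4, P1=1, P2=3, P3=2, P4=0, P5=3, P6=4) → (P0=4, P1=3, P2=2, P3=3, P4=0, P5=6, P6=4)
step 3: fire t1:  (P0=4, P1=3, P2=2, P3=3, P4=0, P5=6, P6=4) → (P0=5, P1=4, P2=2, P3=3, P4=0, P5=6, P6=4)
step 4: fire t3:  (P0=5, P1=4, P2=2, P3=3, P4=0, P5=6, P6=4) → (P0=5, P1=1, P2=5, P3=3, P4=0, P5=5, P6=3)
step 5: fire t0:  (P0=5, P1=1, P2=5, P3=3, P4=0, P5=5, P6=3) → (P0=5, P1=3, P2=4, P3=4, P4=0, P5=8, P6=3)
step 6: fire t0:  (P0=5, P1=3, P2=4, P3=4, P4=0, P5=8, P6=3) → (P0=5, P1=5, P2=3, P3=5, P4=0, P5=11, P6=3)
step 7: fire t3:  (P0=5, P1=5, P2=3, P3=5, P4=0, P5=11, P6=3) → (P0=5, P1=2, P2=6, P3=5, P4=0, P5=10, P6=2)
step 8: fire t0:  (P0=5, P1=2, P2=6, P3=5, P4=0, P5=10, P6=2) → (P0=5, P1=4, P2=5, P3=6, P4=0, P5=13, P6=2)

(P0=5, P1=4, P2=5, P3=6, P4=0, P5=13, P6=2)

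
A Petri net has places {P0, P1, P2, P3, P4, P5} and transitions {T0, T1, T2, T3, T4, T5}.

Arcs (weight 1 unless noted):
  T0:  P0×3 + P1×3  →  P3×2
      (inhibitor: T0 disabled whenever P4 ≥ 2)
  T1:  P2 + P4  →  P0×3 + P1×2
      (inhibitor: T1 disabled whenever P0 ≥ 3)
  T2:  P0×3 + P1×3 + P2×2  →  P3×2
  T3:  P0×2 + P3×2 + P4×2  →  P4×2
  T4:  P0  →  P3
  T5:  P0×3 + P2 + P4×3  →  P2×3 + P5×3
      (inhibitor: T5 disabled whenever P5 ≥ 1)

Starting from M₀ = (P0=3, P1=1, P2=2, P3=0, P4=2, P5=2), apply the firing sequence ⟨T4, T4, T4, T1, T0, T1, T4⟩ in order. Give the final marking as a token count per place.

step 1: fire T4:  (P0=3, P1=1, P2=2, P3=0, P4=2, P5=2) → (P0=2, P1=1, P2=2, P3=1, P4=2, P5=2)
step 2: fire T4:  (P0=2, P1=1, P2=2, P3=1, P4=2, P5=2) → (P0=1, P1=1, P2=2, P3=2, P4=2, P5=2)
step 3: fire T4:  (P0=1, P1=1, P2=2, P3=2, P4=2, P5=2) → (P0=0, P1=1, P2=2, P3=3, P4=2, P5=2)
step 4: fire T1:  (P0=0, P1=1, P2=2, P3=3, P4=2, P5=2) → (P0=3, P1=3, P2=1, P3=3, P4=1, P5=2)
step 5: fire T0:  (P0=3, P1=3, P2=1, P3=3, P4=1, P5=2) → (P0=0, P1=0, P2=1, P3=5, P4=1, P5=2)
step 6: fire T1:  (P0=0, P1=0, P2=1, P3=5, P4=1, P5=2) → (P0=3, P1=2, P2=0, P3=5, P4=0, P5=2)
step 7: fire T4:  (P0=3, P1=2, P2=0, P3=5, P4=0, P5=2) → (P0=2, P1=2, P2=0, P3=6, P4=0, P5=2)

(P0=2, P1=2, P2=0, P3=6, P4=0, P5=2)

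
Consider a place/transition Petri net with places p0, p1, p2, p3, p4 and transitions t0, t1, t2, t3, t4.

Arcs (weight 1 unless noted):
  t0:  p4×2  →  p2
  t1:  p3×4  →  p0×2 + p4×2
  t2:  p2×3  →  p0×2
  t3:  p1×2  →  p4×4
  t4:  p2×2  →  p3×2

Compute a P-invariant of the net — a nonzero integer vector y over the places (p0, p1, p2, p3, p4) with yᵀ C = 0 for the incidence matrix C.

Incidence matrix C (rows=places, cols=transitions):
       t0   t1   t2   t3   t4
   p0   0    2    2    0    0
   p1   0    0    0   -2    0
   p2   1    0   -3    0   -2
   p3   0   -4    0    0    2
   p4  -2    2    0    4    0

Candidate y = [3, 2, 2, 2, 1]; check y·C column-wise:
  col t0: 3·0 + 2·0 + 2·1 + 2·0 + 1·-2 = 0
  col t1: 3·2 + 2·0 + 2·0 + 2·-4 + 1·2 = 0
  col t2: 3·2 + 2·0 + 2·-3 + 2·0 + 1·0 = 0
  col t3: 3·0 + 2·-2 + 2·0 + 2·0 + 1·4 = 0
  col t4: 3·0 + 2·0 + 2·-2 + 2·2 + 1·0 = 0

y = (p0:3, p1:2, p2:2, p3:2, p4:1)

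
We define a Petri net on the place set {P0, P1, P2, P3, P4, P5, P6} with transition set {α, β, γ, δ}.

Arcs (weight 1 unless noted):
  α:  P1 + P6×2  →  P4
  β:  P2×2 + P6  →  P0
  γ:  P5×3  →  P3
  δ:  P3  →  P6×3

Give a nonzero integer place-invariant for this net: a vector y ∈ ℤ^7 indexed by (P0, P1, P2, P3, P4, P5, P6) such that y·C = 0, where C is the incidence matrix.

y = (P0:2, P1:0, P2:1, P3:0, P4:0, P5:0, P6:0)

Incidence matrix C (rows=places, cols=transitions):
        α    β    γ    δ
   P0   0    1    0    0
   P1  -1    0    0    0
   P2   0   -2    0    0
   P3   0    0    1   -1
   P4   1    0    0    0
   P5   0    0   -3    0
   P6  -2   -1    0    3

Candidate y = [2, 0, 1, 0, 0, 0, 0]; check y·C column-wise:
  col α: 2·0 + 0·-1 + 1·0 + 0·1 + 0·-2 = 0
  col β: 2·1 + 1·-2 + 0·-1 = 0
  col γ: 2·0 + 1·0 + 0·1 + 0·-3 = 0
  col δ: 2·0 + 1·0 + 0·-1 + 0·3 = 0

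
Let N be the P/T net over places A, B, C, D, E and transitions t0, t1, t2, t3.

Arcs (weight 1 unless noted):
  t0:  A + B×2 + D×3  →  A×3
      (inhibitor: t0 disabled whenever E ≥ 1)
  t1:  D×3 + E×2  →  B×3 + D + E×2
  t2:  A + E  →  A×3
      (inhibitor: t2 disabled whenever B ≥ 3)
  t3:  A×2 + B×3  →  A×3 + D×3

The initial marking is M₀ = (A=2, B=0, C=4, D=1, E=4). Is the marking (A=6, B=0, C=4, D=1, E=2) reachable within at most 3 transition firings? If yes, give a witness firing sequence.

step 1: fire t2:  (A=2, B=0, C=4, D=1, E=4) → (A=4, B=0, C=4, D=1, E=3)
step 2: fire t2:  (A=4, B=0, C=4, D=1, E=3) → (A=6, B=0, C=4, D=1, E=2)

YES — reachable via ⟨t2, t2⟩ (2 firings)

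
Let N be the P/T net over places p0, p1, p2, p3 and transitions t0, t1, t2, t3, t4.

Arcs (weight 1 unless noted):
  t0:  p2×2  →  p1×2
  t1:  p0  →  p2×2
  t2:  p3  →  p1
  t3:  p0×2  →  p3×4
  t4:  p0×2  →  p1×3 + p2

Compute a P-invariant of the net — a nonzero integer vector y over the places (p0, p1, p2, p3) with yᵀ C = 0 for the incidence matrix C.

Incidence matrix C (rows=places, cols=transitions):
       t0   t1   t2   t3   t4
   p0   0   -1    0   -2   -2
   p1   2    0    1    0    3
   p2  -2    2    0    0    1
   p3   0    0   -1    4    0

Candidate y = [2, 1, 1, 1]; check y·C column-wise:
  col t0: 2·0 + 1·2 + 1·-2 + 1·0 = 0
  col t1: 2·-1 + 1·0 + 1·2 + 1·0 = 0
  col t2: 2·0 + 1·1 + 1·0 + 1·-1 = 0
  col t3: 2·-2 + 1·0 + 1·0 + 1·4 = 0
  col t4: 2·-2 + 1·3 + 1·1 + 1·0 = 0

y = (p0:2, p1:1, p2:1, p3:1)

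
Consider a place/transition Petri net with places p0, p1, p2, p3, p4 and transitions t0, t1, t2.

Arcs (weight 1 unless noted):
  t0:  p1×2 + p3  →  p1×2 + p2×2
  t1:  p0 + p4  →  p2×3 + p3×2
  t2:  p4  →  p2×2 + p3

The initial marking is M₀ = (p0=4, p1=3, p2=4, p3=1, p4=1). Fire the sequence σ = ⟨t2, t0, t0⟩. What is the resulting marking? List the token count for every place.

step 1: fire t2:  (p0=4, p1=3, p2=4, p3=1, p4=1) → (p0=4, p1=3, p2=6, p3=2, p4=0)
step 2: fire t0:  (p0=4, p1=3, p2=6, p3=2, p4=0) → (p0=4, p1=3, p2=8, p3=1, p4=0)
step 3: fire t0:  (p0=4, p1=3, p2=8, p3=1, p4=0) → (p0=4, p1=3, p2=10, p3=0, p4=0)

(p0=4, p1=3, p2=10, p3=0, p4=0)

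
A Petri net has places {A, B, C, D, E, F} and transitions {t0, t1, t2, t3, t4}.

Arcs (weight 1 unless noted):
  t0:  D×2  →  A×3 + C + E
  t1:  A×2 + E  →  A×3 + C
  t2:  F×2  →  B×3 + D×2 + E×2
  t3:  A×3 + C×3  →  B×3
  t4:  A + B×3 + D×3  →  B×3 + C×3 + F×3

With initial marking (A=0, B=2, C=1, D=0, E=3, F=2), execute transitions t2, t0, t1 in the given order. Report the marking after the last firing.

(A=4, B=5, C=3, D=0, E=5, F=0)

step 1: fire t2:  (A=0, B=2, C=1, D=0, E=3, F=2) → (A=0, B=5, C=1, D=2, E=5, F=0)
step 2: fire t0:  (A=0, B=5, C=1, D=2, E=5, F=0) → (A=3, B=5, C=2, D=0, E=6, F=0)
step 3: fire t1:  (A=3, B=5, C=2, D=0, E=6, F=0) → (A=4, B=5, C=3, D=0, E=5, F=0)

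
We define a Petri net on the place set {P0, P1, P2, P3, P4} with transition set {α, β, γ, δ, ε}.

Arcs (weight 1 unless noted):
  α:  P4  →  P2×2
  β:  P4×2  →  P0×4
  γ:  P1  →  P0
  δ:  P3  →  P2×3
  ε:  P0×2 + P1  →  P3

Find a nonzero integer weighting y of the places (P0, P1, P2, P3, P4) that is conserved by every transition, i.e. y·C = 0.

Incidence matrix C (rows=places, cols=transitions):
        α    β    γ    δ    ε
   P0   0    4    1    0   -2
   P1   0    0   -1    0   -1
   P2   2    0    0    3    0
   P3   0    0    0   -1    1
   P4  -1   -2    0    0    0

Candidate y = [1, 1, 1, 3, 2]; check y·C column-wise:
  col α: 1·0 + 1·0 + 1·2 + 3·0 + 2·-1 = 0
  col β: 1·4 + 1·0 + 1·0 + 3·0 + 2·-2 = 0
  col γ: 1·1 + 1·-1 + 1·0 + 3·0 + 2·0 = 0
  col δ: 1·0 + 1·0 + 1·3 + 3·-1 + 2·0 = 0
  col ε: 1·-2 + 1·-1 + 1·0 + 3·1 + 2·0 = 0

y = (P0:1, P1:1, P2:1, P3:3, P4:2)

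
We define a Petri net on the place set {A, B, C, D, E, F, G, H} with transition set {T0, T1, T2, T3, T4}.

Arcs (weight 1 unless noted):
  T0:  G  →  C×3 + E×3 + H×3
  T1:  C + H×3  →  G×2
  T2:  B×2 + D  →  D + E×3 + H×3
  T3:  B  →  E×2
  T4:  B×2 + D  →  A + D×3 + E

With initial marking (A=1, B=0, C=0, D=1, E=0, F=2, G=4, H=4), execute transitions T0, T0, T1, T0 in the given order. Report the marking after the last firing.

(A=1, B=0, C=8, D=1, E=9, F=2, G=3, H=10)

step 1: fire T0:  (A=1, B=0, C=0, D=1, E=0, F=2, G=4, H=4) → (A=1, B=0, C=3, D=1, E=3, F=2, G=3, H=7)
step 2: fire T0:  (A=1, B=0, C=3, D=1, E=3, F=2, G=3, H=7) → (A=1, B=0, C=6, D=1, E=6, F=2, G=2, H=10)
step 3: fire T1:  (A=1, B=0, C=6, D=1, E=6, F=2, G=2, H=10) → (A=1, B=0, C=5, D=1, E=6, F=2, G=4, H=7)
step 4: fire T0:  (A=1, B=0, C=5, D=1, E=6, F=2, G=4, H=7) → (A=1, B=0, C=8, D=1, E=9, F=2, G=3, H=10)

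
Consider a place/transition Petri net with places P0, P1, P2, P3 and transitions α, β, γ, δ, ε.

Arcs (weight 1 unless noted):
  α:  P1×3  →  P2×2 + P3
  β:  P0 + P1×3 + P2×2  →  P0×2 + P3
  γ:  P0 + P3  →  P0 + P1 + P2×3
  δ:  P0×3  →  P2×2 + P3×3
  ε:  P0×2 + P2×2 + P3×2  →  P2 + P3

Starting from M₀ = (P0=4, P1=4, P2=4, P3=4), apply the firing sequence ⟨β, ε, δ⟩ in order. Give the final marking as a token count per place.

(P0=0, P1=1, P2=3, P3=7)

step 1: fire β:  (P0=4, P1=4, P2=4, P3=4) → (P0=5, P1=1, P2=2, P3=5)
step 2: fire ε:  (P0=5, P1=1, P2=2, P3=5) → (P0=3, P1=1, P2=1, P3=4)
step 3: fire δ:  (P0=3, P1=1, P2=1, P3=4) → (P0=0, P1=1, P2=3, P3=7)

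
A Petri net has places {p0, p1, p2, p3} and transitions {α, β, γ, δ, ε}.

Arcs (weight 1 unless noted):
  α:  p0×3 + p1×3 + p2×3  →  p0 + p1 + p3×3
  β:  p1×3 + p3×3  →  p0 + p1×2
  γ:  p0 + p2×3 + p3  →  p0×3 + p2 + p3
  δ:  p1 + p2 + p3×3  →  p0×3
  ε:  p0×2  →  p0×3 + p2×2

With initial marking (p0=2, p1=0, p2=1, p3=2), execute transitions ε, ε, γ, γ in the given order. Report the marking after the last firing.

step 1: fire ε:  (p0=2, p1=0, p2=1, p3=2) → (p0=3, p1=0, p2=3, p3=2)
step 2: fire ε:  (p0=3, p1=0, p2=3, p3=2) → (p0=4, p1=0, p2=5, p3=2)
step 3: fire γ:  (p0=4, p1=0, p2=5, p3=2) → (p0=6, p1=0, p2=3, p3=2)
step 4: fire γ:  (p0=6, p1=0, p2=3, p3=2) → (p0=8, p1=0, p2=1, p3=2)

(p0=8, p1=0, p2=1, p3=2)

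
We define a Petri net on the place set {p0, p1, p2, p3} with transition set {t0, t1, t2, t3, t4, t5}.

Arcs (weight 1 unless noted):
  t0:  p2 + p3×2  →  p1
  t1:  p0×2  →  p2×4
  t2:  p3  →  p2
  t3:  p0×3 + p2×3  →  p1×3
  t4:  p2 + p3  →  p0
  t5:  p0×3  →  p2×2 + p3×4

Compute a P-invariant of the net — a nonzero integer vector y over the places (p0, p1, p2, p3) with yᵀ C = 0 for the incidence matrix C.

Incidence matrix C (rows=places, cols=transitions):
       t0   t1   t2   t3   t4   t5
   p0   0   -2    0   -3    1   -3
   p1   1    0    0    3    0    0
   p2  -1    4    1   -3   -1    2
   p3  -2    0   -1    0   -1    4

Candidate y = [2, 3, 1, 1]; check y·C column-wise:
  col t0: 2·0 + 3·1 + 1·-1 + 1·-2 = 0
  col t1: 2·-2 + 3·0 + 1·4 + 1·0 = 0
  col t2: 2·0 + 3·0 + 1·1 + 1·-1 = 0
  col t3: 2·-3 + 3·3 + 1·-3 + 1·0 = 0
  col t4: 2·1 + 3·0 + 1·-1 + 1·-1 = 0
  col t5: 2·-3 + 3·0 + 1·2 + 1·4 = 0

y = (p0:2, p1:3, p2:1, p3:1)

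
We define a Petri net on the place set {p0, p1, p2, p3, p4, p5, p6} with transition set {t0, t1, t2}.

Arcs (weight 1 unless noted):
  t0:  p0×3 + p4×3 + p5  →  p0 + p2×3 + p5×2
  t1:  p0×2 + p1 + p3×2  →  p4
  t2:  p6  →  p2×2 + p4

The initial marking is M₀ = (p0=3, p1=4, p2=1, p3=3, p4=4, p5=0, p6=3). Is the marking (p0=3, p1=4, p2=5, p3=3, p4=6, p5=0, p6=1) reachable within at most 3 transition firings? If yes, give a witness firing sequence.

step 1: fire t2:  (p0=3, p1=4, p2=1, p3=3, p4=4, p5=0, p6=3) → (p0=3, p1=4, p2=3, p3=3, p4=5, p5=0, p6=2)
step 2: fire t2:  (p0=3, p1=4, p2=3, p3=3, p4=5, p5=0, p6=2) → (p0=3, p1=4, p2=5, p3=3, p4=6, p5=0, p6=1)

YES — reachable via ⟨t2, t2⟩ (2 firings)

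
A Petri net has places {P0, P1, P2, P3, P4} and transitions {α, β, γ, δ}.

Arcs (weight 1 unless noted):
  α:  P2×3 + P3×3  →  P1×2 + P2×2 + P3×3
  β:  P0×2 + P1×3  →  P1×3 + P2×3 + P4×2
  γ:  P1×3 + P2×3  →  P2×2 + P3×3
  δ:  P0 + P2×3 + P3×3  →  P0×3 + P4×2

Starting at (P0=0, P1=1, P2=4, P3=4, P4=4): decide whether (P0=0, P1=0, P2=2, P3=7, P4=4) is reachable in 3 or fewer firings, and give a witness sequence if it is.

YES — reachable via ⟨α, γ⟩ (2 firings)

step 1: fire α:  (P0=0, P1=1, P2=4, P3=4, P4=4) → (P0=0, P1=3, P2=3, P3=4, P4=4)
step 2: fire γ:  (P0=0, P1=3, P2=3, P3=4, P4=4) → (P0=0, P1=0, P2=2, P3=7, P4=4)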